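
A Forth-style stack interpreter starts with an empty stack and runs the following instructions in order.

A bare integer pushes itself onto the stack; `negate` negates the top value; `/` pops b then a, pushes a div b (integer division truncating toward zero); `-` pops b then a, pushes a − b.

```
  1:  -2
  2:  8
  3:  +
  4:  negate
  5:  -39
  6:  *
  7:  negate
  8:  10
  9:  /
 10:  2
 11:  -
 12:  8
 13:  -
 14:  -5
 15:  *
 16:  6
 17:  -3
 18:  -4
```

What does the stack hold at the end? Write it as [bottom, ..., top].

[165, 6, -3, -4]

-2     -> [-2]
8      -> [-2, 8]
+      -> [6]
negate -> [-6]
-39    -> [-6, -39]
*      -> [234]
negate -> [-234]
10     -> [-234, 10]
/      -> [-23]
2      -> [-23, 2]
-      -> [-25]
8      -> [-25, 8]
-      -> [-33]
-5     -> [-33, -5]
*      -> [165]
6      -> [165, 6]
-3     -> [165, 6, -3]
-4     -> [165, 6, -3, -4]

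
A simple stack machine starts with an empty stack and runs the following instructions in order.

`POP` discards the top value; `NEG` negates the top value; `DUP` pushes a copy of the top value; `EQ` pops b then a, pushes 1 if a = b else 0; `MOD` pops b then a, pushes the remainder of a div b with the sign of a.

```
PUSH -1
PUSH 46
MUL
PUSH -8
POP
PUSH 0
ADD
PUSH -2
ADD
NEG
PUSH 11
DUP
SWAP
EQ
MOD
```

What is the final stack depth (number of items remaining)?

1

PUSH -1 : [-1]
PUSH 46 : [-1, 46]
MUL     : [-46]
PUSH -8 : [-46, -8]
POP     : [-46]
PUSH 0  : [-46, 0]
ADD     : [-46]
PUSH -2 : [-46, -2]
ADD     : [-48]
NEG     : [48]
PUSH 11 : [48, 11]
DUP     : [48, 11, 11]
SWAP    : [48, 11, 11]
EQ      : [48, 1]
MOD     : [0]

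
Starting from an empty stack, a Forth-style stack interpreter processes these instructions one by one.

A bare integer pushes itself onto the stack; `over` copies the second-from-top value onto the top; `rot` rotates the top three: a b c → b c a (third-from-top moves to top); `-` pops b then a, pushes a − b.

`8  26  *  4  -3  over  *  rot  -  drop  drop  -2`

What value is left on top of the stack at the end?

8    → 8
26   → 8 26
*    → 208
4    → 208 4
-3   → 208 4 -3
over → 208 4 -3 4
*    → 208 4 -12
rot  → 4 -12 208
-    → 4 -220
drop → 4
drop → (empty)
-2   → -2

-2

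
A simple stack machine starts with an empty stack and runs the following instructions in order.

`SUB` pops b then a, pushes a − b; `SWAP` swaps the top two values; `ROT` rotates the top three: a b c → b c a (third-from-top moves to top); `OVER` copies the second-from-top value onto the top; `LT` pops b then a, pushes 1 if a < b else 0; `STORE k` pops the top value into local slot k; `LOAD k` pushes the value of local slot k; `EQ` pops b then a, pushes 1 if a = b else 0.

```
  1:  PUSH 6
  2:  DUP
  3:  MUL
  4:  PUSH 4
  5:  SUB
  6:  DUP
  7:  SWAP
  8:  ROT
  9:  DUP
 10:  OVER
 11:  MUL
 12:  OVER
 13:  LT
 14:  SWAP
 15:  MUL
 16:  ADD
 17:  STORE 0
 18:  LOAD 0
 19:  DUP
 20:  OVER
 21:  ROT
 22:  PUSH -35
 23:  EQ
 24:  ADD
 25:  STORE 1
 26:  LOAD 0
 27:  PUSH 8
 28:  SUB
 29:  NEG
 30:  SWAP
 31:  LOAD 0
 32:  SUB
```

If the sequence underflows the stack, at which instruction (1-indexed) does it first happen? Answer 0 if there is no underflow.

PUSH 6  6
DUP     6 6
MUL     36
PUSH 4  36 4
SUB     32
DUP     32 32
SWAP    32 32
ROT  — needs 3 operands, stack has 2 → underflow

8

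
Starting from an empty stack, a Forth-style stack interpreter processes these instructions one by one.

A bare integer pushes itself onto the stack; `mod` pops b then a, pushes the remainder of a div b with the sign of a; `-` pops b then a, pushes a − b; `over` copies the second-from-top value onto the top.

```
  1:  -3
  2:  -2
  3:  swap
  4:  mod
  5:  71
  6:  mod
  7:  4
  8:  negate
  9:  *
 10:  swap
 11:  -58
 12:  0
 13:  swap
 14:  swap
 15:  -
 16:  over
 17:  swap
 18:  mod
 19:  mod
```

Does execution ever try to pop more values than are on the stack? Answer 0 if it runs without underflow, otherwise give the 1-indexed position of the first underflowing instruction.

10

-3     → -3
-2     → -3 -2
swap   → -2 -3
mod    → -2
71     → -2 71
mod    → -2
4      → -2 4
negate → -2 -4
*      → 8
swap  — needs 2 operands, stack has 1 → underflow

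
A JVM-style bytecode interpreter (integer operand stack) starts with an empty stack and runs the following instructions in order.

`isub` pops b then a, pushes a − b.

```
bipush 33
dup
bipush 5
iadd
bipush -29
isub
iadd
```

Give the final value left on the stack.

100

bipush 33   [33]
dup         [33, 33]
bipush 5    [33, 33, 5]
iadd        [33, 38]
bipush -29  [33, 38, -29]
isub        [33, 67]
iadd        [100]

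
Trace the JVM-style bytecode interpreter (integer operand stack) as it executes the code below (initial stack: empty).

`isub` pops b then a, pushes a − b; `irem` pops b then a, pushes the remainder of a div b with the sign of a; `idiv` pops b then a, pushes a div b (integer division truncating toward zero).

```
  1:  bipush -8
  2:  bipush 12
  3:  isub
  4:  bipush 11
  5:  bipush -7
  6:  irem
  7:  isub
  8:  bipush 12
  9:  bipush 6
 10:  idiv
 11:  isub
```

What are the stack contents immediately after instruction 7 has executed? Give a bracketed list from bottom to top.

bipush -8 -> -8
bipush 12 -> -8 12
isub      -> -20
bipush 11 -> -20 11
bipush -7 -> -20 11 -7
irem      -> -20 4
isub      -> -24

[-24]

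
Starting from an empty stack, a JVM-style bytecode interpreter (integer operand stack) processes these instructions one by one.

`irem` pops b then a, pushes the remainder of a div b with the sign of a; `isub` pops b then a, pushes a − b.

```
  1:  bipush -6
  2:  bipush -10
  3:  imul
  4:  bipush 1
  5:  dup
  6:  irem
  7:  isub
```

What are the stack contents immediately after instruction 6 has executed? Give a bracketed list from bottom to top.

[60, 0]

bipush -6   [-6]
bipush -10  [-6, -10]
imul        [60]
bipush 1    [60, 1]
dup         [60, 1, 1]
irem        [60, 0]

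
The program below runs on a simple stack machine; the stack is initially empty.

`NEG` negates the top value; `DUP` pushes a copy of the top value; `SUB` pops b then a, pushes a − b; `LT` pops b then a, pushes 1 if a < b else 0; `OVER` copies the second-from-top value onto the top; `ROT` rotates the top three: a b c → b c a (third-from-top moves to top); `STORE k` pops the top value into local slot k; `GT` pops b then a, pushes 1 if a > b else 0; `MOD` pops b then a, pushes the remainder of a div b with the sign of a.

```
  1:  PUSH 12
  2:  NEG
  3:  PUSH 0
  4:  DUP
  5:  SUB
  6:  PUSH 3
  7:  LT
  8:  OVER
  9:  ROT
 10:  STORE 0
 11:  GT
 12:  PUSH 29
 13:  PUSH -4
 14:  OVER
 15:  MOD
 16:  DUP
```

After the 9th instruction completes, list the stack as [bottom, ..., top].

PUSH 12 : 12
NEG     : -12
PUSH 0  : -12 0
DUP     : -12 0 0
SUB     : -12 0
PUSH 3  : -12 0 3
LT      : -12 1
OVER    : -12 1 -12
ROT     : 1 -12 -12

[1, -12, -12]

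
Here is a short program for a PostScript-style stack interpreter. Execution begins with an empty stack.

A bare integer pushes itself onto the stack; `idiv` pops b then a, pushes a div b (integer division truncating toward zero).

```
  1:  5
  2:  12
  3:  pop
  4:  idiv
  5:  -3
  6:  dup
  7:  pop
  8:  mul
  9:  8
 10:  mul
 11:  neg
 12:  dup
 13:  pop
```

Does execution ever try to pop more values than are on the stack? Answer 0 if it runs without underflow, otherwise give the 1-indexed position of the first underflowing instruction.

4

5   → 5
12  → 5 12
pop → 5
idiv  — needs 2 operands, stack has 1 → underflow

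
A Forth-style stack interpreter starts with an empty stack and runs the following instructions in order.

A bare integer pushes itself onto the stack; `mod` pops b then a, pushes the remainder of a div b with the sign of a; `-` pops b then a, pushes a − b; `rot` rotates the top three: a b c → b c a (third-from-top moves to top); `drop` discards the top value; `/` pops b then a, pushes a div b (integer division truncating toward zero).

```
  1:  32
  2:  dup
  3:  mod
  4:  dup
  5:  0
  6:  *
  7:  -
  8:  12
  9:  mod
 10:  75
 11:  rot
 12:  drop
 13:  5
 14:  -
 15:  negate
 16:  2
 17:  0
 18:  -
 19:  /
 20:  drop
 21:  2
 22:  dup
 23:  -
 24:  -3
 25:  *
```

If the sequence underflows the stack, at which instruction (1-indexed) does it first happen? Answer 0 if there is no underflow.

11

32  -> 32
dup -> 32 32
mod -> 0
dup -> 0 0
0   -> 0 0 0
*   -> 0 0
-   -> 0
12  -> 0 12
mod -> 0
75  -> 0 75
rot  — needs 3 operands, stack has 2 → underflow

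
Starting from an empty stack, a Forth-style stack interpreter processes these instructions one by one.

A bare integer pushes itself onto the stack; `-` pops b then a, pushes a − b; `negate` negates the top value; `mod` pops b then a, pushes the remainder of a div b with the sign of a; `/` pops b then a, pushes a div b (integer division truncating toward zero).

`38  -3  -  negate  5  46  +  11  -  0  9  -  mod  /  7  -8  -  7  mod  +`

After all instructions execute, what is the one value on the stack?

38      [38]
-3      [38, -3]
-       [41]
negate  [-41]
5       [-41, 5]
46      [-41, 5, 46]
+       [-41, 51]
11      [-41, 51, 11]
-       [-41, 40]
0       [-41, 40, 0]
9       [-41, 40, 0, 9]
-       [-41, 40, -9]
mod     [-41, 4]
/       [-10]
7       [-10, 7]
-8      [-10, 7, -8]
-       [-10, 15]
7       [-10, 15, 7]
mod     [-10, 1]
+       [-9]

-9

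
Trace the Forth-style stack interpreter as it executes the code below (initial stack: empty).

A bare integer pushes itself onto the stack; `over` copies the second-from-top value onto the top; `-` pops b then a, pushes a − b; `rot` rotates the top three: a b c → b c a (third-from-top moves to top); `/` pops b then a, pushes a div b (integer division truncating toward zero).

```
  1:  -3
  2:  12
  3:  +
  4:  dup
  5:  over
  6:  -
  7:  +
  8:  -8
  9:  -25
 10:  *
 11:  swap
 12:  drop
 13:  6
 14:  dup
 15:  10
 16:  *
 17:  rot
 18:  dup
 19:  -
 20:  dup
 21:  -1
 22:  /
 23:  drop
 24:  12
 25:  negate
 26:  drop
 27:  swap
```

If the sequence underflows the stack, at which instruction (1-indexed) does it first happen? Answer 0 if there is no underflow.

0

-3      -3
12      -3 12
+       9
dup     9 9
over    9 9 9
-       9 0
+       9
-8      9 -8
-25     9 -8 -25
*       9 200
swap    200 9
drop    200
6       200 6
dup     200 6 6
10      200 6 6 10
*       200 6 60
rot     6 60 200
dup     6 60 200 200
-       6 60 0
dup     6 60 0 0
-1      6 60 0 0 -1
/       6 60 0 0
drop    6 60 0
12      6 60 0 12
negate  6 60 0 -12
drop    6 60 0
swap    6 0 60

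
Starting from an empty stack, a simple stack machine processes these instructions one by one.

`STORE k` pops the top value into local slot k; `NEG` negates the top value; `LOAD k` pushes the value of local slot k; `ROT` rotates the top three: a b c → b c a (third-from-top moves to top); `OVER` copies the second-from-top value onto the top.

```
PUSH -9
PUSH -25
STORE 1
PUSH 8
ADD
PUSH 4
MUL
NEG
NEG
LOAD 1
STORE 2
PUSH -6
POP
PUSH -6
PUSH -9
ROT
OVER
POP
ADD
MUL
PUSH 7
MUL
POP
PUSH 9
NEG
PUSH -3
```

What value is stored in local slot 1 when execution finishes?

-25

PUSH -9  -> [-9]
PUSH -25 -> [-9, -25]
STORE 1  -> [-9]
PUSH 8   -> [-9, 8]
ADD      -> [-1]
PUSH 4   -> [-1, 4]
MUL      -> [-4]
NEG      -> [4]
NEG      -> [-4]
LOAD 1   -> [-4, -25]
STORE 2  -> [-4]
PUSH -6  -> [-4, -6]
POP      -> [-4]
PUSH -6  -> [-4, -6]
PUSH -9  -> [-4, -6, -9]
ROT      -> [-6, -9, -4]
OVER     -> [-6, -9, -4, -9]
POP      -> [-6, -9, -4]
ADD      -> [-6, -13]
MUL      -> [78]
PUSH 7   -> [78, 7]
MUL      -> [546]
POP      -> []
PUSH 9   -> [9]
NEG      -> [-9]
PUSH -3  -> [-9, -3]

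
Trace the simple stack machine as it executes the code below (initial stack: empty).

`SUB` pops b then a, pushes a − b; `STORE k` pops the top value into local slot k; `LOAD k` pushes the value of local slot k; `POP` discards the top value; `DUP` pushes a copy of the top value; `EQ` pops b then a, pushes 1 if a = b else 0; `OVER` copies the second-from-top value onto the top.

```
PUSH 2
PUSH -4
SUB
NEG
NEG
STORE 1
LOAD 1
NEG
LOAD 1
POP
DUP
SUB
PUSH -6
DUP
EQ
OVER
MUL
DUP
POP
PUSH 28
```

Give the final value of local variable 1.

PUSH 2   [2]
PUSH -4  [2, -4]
SUB      [6]
NEG      [-6]
NEG      [6]
STORE 1  []
LOAD 1   [6]
NEG      [-6]
LOAD 1   [-6, 6]
POP      [-6]
DUP      [-6, -6]
SUB      [0]
PUSH -6  [0, -6]
DUP      [0, -6, -6]
EQ       [0, 1]
OVER     [0, 1, 0]
MUL      [0, 0]
DUP      [0, 0, 0]
POP      [0, 0]
PUSH 28  [0, 0, 28]

6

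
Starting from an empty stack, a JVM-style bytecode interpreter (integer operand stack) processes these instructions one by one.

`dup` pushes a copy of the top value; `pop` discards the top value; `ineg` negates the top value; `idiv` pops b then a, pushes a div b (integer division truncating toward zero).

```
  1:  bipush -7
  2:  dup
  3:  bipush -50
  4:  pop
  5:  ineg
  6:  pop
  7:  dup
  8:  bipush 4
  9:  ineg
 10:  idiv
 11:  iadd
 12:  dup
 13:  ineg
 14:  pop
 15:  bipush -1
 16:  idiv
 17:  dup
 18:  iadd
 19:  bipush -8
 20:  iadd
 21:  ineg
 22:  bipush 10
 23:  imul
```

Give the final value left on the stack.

-40

bipush -7  → [-7]
dup        → [-7, -7]
bipush -50 → [-7, -7, -50]
pop        → [-7, -7]
ineg       → [-7, 7]
pop        → [-7]
dup        → [-7, -7]
bipush 4   → [-7, -7, 4]
ineg       → [-7, -7, -4]
idiv       → [-7, 1]
iadd       → [-6]
dup        → [-6, -6]
ineg       → [-6, 6]
pop        → [-6]
bipush -1  → [-6, -1]
idiv       → [6]
dup        → [6, 6]
iadd       → [12]
bipush -8  → [12, -8]
iadd       → [4]
ineg       → [-4]
bipush 10  → [-4, 10]
imul       → [-40]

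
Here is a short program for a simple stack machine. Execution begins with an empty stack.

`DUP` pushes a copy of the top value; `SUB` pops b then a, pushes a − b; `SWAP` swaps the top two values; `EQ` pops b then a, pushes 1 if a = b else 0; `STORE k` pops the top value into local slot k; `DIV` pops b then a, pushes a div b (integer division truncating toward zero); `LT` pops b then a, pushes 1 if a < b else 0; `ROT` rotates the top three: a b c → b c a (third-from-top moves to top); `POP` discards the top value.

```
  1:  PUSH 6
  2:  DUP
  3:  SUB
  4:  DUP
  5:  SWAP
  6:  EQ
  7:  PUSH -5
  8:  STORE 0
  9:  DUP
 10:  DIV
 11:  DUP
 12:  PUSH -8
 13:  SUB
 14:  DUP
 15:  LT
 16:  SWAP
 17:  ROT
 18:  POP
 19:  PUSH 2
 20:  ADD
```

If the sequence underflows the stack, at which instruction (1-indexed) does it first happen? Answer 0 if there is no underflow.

17

PUSH 6  -> [6]
DUP     -> [6, 6]
SUB     -> [0]
DUP     -> [0, 0]
SWAP    -> [0, 0]
EQ      -> [1]
PUSH -5 -> [1, -5]
STORE 0 -> [1]
DUP     -> [1, 1]
DIV     -> [1]
DUP     -> [1, 1]
PUSH -8 -> [1, 1, -8]
SUB     -> [1, 9]
DUP     -> [1, 9, 9]
LT      -> [1, 0]
SWAP    -> [0, 1]
ROT  — needs 3 operands, stack has 2 → underflow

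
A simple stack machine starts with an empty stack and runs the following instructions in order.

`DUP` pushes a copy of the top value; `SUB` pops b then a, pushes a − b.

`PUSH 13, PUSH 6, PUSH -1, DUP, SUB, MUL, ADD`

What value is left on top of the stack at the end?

13

PUSH 13 -> [13]
PUSH 6  -> [13, 6]
PUSH -1 -> [13, 6, -1]
DUP     -> [13, 6, -1, -1]
SUB     -> [13, 6, 0]
MUL     -> [13, 0]
ADD     -> [13]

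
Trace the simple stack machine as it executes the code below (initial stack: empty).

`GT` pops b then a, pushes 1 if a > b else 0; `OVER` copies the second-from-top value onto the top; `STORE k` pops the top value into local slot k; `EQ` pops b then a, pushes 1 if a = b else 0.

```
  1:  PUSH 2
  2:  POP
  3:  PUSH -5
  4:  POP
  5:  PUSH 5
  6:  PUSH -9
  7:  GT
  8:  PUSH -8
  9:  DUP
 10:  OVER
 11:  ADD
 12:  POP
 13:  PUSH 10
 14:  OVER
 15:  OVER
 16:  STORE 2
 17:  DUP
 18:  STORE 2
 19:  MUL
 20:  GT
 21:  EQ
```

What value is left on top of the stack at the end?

PUSH 2  : 2
POP     : (empty)
PUSH -5 : -5
POP     : (empty)
PUSH 5  : 5
PUSH -9 : 5 -9
GT      : 1
PUSH -8 : 1 -8
DUP     : 1 -8 -8
OVER    : 1 -8 -8 -8
ADD     : 1 -8 -16
POP     : 1 -8
PUSH 10 : 1 -8 10
OVER    : 1 -8 10 -8
OVER    : 1 -8 10 -8 10
STORE 2 : 1 -8 10 -8
DUP     : 1 -8 10 -8 -8
STORE 2 : 1 -8 10 -8
MUL     : 1 -8 -80
GT      : 1 1
EQ      : 1

1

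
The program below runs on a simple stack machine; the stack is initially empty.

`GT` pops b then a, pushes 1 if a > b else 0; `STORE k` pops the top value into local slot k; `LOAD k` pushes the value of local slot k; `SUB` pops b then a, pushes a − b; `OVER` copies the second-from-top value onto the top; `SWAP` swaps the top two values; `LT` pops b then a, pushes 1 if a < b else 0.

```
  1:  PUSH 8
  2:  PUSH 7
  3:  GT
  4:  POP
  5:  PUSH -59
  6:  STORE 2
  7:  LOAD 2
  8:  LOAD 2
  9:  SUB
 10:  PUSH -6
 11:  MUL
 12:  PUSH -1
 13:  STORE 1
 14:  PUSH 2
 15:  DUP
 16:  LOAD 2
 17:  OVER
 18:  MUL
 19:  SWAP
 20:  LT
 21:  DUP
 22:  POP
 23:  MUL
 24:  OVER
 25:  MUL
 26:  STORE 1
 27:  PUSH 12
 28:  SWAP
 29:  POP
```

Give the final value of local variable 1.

0

PUSH 8    8
PUSH 7    8 7
GT        1
POP       (empty)
PUSH -59  -59
STORE 2   (empty)
LOAD 2    -59
LOAD 2    -59 -59
SUB       0
PUSH -6   0 -6
MUL       0
PUSH -1   0 -1
STORE 1   0
PUSH 2    0 2
DUP       0 2 2
LOAD 2    0 2 2 -59
OVER      0 2 2 -59 2
MUL       0 2 2 -118
SWAP      0 2 -118 2
LT        0 2 1
DUP       0 2 1 1
POP       0 2 1
MUL       0 2
OVER      0 2 0
MUL       0 0
STORE 1   0
PUSH 12   0 12
SWAP      12 0
POP       12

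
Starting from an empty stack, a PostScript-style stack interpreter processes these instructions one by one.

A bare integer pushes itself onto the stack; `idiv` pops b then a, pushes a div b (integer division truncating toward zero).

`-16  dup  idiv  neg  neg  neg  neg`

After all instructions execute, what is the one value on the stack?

-16  -> [-16]
dup  -> [-16, -16]
idiv -> [1]
neg  -> [-1]
neg  -> [1]
neg  -> [-1]
neg  -> [1]

1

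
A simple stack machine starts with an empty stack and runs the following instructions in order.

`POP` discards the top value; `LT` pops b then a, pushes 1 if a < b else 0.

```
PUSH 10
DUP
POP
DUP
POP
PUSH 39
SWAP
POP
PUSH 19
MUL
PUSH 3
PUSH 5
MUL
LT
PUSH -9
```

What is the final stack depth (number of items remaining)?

2

PUSH 10  10
DUP      10 10
POP      10
DUP      10 10
POP      10
PUSH 39  10 39
SWAP     39 10
POP      39
PUSH 19  39 19
MUL      741
PUSH 3   741 3
PUSH 5   741 3 5
MUL      741 15
LT       0
PUSH -9  0 -9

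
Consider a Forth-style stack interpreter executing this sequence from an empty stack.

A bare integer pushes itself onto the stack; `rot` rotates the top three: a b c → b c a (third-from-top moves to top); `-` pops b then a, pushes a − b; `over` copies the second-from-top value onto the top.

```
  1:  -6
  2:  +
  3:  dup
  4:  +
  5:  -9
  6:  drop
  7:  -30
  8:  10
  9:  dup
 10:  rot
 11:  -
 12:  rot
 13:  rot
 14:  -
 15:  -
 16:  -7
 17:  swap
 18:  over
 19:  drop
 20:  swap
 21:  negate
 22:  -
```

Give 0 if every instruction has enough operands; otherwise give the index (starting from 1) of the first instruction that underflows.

-6  -6
+  — needs 2 operands, stack has 1 → underflow

2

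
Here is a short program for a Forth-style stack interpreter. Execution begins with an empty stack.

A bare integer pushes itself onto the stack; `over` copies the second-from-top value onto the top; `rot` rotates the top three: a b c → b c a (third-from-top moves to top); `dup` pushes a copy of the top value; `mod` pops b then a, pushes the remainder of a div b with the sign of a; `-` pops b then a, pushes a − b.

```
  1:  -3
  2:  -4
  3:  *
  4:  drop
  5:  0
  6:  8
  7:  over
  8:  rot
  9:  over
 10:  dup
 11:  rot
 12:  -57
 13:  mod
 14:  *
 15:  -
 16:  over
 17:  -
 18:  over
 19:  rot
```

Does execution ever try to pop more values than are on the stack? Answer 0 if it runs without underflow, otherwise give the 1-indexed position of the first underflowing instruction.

-3   -> -3
-4   -> -3 -4
*    -> 12
drop -> (empty)
0    -> 0
8    -> 0 8
over -> 0 8 0
rot  -> 8 0 0
over -> 8 0 0 0
dup  -> 8 0 0 0 0
rot  -> 8 0 0 0 0
-57  -> 8 0 0 0 0 -57
mod  -> 8 0 0 0 0
*    -> 8 0 0 0
-    -> 8 0 0
over -> 8 0 0 0
-    -> 8 0 0
over -> 8 0 0 0
rot  -> 8 0 0 0

0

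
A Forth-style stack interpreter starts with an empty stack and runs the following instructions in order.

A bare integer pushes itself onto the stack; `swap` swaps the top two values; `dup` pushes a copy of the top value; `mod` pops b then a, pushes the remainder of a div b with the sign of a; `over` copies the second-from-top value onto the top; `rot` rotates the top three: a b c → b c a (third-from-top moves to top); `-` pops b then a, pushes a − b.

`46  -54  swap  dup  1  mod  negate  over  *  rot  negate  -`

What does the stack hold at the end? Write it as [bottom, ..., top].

46     → [46]
-54    → [46, -54]
swap   → [-54, 46]
dup    → [-54, 46, 46]
1      → [-54, 46, 46, 1]
mod    → [-54, 46, 0]
negate → [-54, 46, 0]
over   → [-54, 46, 0, 46]
*      → [-54, 46, 0]
rot    → [46, 0, -54]
negate → [46, 0, 54]
-      → [46, -54]

[46, -54]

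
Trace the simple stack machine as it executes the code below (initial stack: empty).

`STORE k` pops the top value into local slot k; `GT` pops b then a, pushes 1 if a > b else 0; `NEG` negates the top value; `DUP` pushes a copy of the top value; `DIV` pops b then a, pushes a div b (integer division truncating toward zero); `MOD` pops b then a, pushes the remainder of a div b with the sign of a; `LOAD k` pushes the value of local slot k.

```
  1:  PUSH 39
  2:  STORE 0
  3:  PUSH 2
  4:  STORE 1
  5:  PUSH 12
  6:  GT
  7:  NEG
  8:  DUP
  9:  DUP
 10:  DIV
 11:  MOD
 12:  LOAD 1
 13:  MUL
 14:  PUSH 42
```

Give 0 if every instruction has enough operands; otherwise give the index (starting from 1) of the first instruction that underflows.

PUSH 39  39
STORE 0  (empty)
PUSH 2   2
STORE 1  (empty)
PUSH 12  12
GT  — needs 2 operands, stack has 1 → underflow

6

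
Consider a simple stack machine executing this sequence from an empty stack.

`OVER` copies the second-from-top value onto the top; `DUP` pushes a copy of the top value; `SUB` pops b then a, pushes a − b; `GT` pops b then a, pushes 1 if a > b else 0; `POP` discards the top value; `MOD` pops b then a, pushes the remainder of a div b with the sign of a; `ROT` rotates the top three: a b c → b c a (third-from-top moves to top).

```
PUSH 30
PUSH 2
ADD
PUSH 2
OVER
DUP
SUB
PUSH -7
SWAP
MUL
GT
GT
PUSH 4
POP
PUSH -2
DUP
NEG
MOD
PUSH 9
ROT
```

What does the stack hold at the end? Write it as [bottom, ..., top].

PUSH 30 -> 30
PUSH 2  -> 30 2
ADD     -> 32
PUSH 2  -> 32 2
OVER    -> 32 2 32
DUP     -> 32 2 32 32
SUB     -> 32 2 0
PUSH -7 -> 32 2 0 -7
SWAP    -> 32 2 -7 0
MUL     -> 32 2 0
GT      -> 32 1
GT      -> 1
PUSH 4  -> 1 4
POP     -> 1
PUSH -2 -> 1 -2
DUP     -> 1 -2 -2
NEG     -> 1 -2 2
MOD     -> 1 0
PUSH 9  -> 1 0 9
ROT     -> 0 9 1

[0, 9, 1]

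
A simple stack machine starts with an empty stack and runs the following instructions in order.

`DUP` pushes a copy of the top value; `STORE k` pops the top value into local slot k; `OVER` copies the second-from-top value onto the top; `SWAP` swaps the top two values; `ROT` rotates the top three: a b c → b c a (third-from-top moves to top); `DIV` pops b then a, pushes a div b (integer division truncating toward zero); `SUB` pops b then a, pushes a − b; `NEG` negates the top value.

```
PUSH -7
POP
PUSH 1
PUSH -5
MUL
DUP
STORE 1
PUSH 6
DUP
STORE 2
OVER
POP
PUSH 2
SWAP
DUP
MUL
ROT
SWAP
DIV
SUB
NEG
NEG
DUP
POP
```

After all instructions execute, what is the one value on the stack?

2

PUSH -7  -7
POP      (empty)
PUSH 1   1
PUSH -5  1 -5
MUL      -5
DUP      -5 -5
STORE 1  -5
PUSH 6   -5 6
DUP      -5 6 6
STORE 2  -5 6
OVER     -5 6 -5
POP      -5 6
PUSH 2   -5 6 2
SWAP     -5 2 6
DUP      -5 2 6 6
MUL      -5 2 36
ROT      2 36 -5
SWAP     2 -5 36
DIV      2 0
SUB      2
NEG      -2
NEG      2
DUP      2 2
POP      2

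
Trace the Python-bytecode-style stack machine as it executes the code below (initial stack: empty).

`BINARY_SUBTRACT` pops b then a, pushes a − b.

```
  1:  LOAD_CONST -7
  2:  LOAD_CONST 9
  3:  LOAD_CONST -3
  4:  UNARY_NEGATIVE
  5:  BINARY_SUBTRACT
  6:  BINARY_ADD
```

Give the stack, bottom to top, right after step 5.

LOAD_CONST -7   : -7
LOAD_CONST 9    : -7 9
LOAD_CONST -3   : -7 9 -3
UNARY_NEGATIVE  : -7 9 3
BINARY_SUBTRACT : -7 6

[-7, 6]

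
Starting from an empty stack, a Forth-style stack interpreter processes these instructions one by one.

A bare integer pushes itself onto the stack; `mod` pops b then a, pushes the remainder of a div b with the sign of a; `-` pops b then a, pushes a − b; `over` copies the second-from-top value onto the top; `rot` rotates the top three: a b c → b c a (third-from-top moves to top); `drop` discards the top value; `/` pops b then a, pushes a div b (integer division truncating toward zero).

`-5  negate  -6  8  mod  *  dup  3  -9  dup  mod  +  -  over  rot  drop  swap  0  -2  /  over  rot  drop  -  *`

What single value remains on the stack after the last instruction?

-5      -5
negate  5
-6      5 -6
8       5 -6 8
mod     5 -6
*       -30
dup     -30 -30
3       -30 -30 3
-9      -30 -30 3 -9
dup     -30 -30 3 -9 -9
mod     -30 -30 3 0
+       -30 -30 3
-       -30 -33
over    -30 -33 -30
rot     -33 -30 -30
drop    -33 -30
swap    -30 -33
0       -30 -33 0
-2      -30 -33 0 -2
/       -30 -33 0
over    -30 -33 0 -33
rot     -30 0 -33 -33
drop    -30 0 -33
-       -30 33
*       -990

-990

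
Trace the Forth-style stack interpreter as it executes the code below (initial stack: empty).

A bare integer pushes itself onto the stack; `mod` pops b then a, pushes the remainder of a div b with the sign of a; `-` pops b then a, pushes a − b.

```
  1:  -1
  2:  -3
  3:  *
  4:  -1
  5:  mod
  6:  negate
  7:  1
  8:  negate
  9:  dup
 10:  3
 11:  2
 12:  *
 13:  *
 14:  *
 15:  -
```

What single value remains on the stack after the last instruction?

-1     : -1
-3     : -1 -3
*      : 3
-1     : 3 -1
mod    : 0
negate : 0
1      : 0 1
negate : 0 -1
dup    : 0 -1 -1
3      : 0 -1 -1 3
2      : 0 -1 -1 3 2
*      : 0 -1 -1 6
*      : 0 -1 -6
*      : 0 6
-      : -6

-6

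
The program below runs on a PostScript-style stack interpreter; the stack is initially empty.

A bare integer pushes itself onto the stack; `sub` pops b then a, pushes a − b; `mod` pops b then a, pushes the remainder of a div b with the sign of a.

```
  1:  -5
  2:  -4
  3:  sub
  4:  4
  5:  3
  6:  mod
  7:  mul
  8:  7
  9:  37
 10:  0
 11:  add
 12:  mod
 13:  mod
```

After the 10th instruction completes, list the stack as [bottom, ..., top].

-5  -> -5
-4  -> -5 -4
sub -> -1
4   -> -1 4
3   -> -1 4 3
mod -> -1 1
mul -> -1
7   -> -1 7
37  -> -1 7 37
0   -> -1 7 37 0

[-1, 7, 37, 0]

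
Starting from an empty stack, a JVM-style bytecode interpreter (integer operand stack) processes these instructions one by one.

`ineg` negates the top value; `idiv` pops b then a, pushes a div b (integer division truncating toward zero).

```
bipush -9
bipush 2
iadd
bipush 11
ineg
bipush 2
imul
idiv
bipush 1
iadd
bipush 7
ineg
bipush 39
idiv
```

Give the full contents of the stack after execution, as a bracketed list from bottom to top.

[1, 0]

bipush -9 : [-9]
bipush 2  : [-9, 2]
iadd      : [-7]
bipush 11 : [-7, 11]
ineg      : [-7, -11]
bipush 2  : [-7, -11, 2]
imul      : [-7, -22]
idiv      : [0]
bipush 1  : [0, 1]
iadd      : [1]
bipush 7  : [1, 7]
ineg      : [1, -7]
bipush 39 : [1, -7, 39]
idiv      : [1, 0]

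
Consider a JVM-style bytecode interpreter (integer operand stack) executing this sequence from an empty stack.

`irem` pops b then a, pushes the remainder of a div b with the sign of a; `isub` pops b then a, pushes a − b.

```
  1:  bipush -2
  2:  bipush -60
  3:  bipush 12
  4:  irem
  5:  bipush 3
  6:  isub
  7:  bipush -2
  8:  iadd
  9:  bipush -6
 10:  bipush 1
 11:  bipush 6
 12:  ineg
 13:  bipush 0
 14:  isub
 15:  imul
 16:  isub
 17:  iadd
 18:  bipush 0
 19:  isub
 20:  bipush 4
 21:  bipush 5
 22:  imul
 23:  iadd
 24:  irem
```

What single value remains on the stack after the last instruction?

bipush -2  : -2
bipush -60 : -2 -60
bipush 12  : -2 -60 12
irem       : -2 0
bipush 3   : -2 0 3
isub       : -2 -3
bipush -2  : -2 -3 -2
iadd       : -2 -5
bipush -6  : -2 -5 -6
bipush 1   : -2 -5 -6 1
bipush 6   : -2 -5 -6 1 6
ineg       : -2 -5 -6 1 -6
bipush 0   : -2 -5 -6 1 -6 0
isub       : -2 -5 -6 1 -6
imul       : -2 -5 -6 -6
isub       : -2 -5 0
iadd       : -2 -5
bipush 0   : -2 -5 0
isub       : -2 -5
bipush 4   : -2 -5 4
bipush 5   : -2 -5 4 5
imul       : -2 -5 20
iadd       : -2 15
irem       : -2

-2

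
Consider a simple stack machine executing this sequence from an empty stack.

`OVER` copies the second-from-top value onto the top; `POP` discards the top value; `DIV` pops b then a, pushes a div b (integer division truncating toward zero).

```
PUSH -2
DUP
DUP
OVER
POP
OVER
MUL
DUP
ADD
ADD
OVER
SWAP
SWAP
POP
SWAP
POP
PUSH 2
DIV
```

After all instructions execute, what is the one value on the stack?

PUSH -2  [-2]
DUP      [-2, -2]
DUP      [-2, -2, -2]
OVER     [-2, -2, -2, -2]
POP      [-2, -2, -2]
OVER     [-2, -2, -2, -2]
MUL      [-2, -2, 4]
DUP      [-2, -2, 4, 4]
ADD      [-2, -2, 8]
ADD      [-2, 6]
OVER     [-2, 6, -2]
SWAP     [-2, -2, 6]
SWAP     [-2, 6, -2]
POP      [-2, 6]
SWAP     [6, -2]
POP      [6]
PUSH 2   [6, 2]
DIV      [3]

3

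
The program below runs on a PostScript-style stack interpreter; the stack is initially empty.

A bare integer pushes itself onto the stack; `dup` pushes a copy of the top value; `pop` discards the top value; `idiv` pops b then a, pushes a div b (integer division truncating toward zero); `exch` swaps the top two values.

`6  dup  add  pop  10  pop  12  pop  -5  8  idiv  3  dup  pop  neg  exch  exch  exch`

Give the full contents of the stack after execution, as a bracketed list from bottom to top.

[-3, 0]

6    → [6]
dup  → [6, 6]
add  → [12]
pop  → []
10   → [10]
pop  → []
12   → [12]
pop  → []
-5   → [-5]
8    → [-5, 8]
idiv → [0]
3    → [0, 3]
dup  → [0, 3, 3]
pop  → [0, 3]
neg  → [0, -3]
exch → [-3, 0]
exch → [0, -3]
exch → [-3, 0]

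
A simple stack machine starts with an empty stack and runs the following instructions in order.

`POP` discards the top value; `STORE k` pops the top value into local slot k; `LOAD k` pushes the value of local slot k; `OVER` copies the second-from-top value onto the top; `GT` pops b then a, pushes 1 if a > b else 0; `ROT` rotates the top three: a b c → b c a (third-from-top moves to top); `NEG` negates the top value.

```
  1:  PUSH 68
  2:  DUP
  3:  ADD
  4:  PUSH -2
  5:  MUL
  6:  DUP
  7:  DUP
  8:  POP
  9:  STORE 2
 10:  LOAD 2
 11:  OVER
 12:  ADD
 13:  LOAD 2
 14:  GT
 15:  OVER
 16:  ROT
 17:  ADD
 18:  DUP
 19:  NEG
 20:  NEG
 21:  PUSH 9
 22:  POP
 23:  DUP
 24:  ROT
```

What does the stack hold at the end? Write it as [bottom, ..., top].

PUSH 68  [68]
DUP      [68, 68]
ADD      [136]
PUSH -2  [136, -2]
MUL      [-272]
DUP      [-272, -272]
DUP      [-272, -272, -272]
POP      [-272, -272]
STORE 2  [-272]
LOAD 2   [-272, -272]
OVER     [-272, -272, -272]
ADD      [-272, -544]
LOAD 2   [-272, -544, -272]
GT       [-272, 0]
OVER     [-272, 0, -272]
ROT      [0, -272, -272]
ADD      [0, -544]
DUP      [0, -544, -544]
NEG      [0, -544, 544]
NEG      [0, -544, -544]
PUSH 9   [0, -544, -544, 9]
POP      [0, -544, -544]
DUP      [0, -544, -544, -544]
ROT      [0, -544, -544, -544]

[0, -544, -544, -544]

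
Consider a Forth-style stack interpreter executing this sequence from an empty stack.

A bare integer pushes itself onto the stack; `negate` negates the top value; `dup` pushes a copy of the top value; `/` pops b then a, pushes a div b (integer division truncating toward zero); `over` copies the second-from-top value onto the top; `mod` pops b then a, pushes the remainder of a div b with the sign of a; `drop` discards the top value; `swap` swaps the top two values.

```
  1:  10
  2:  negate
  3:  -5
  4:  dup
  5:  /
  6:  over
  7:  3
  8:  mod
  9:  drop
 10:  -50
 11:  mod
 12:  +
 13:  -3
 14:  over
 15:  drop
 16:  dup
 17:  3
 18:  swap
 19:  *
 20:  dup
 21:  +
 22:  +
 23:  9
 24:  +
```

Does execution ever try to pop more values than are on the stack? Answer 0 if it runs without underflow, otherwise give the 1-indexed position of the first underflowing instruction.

10     : 10
negate : -10
-5     : -10 -5
dup    : -10 -5 -5
/      : -10 1
over   : -10 1 -10
3      : -10 1 -10 3
mod    : -10 1 -1
drop   : -10 1
-50    : -10 1 -50
mod    : -10 1
+      : -9
-3     : -9 -3
over   : -9 -3 -9
drop   : -9 -3
dup    : -9 -3 -3
3      : -9 -3 -3 3
swap   : -9 -3 3 -3
*      : -9 -3 -9
dup    : -9 -3 -9 -9
+      : -9 -3 -18
+      : -9 -21
9      : -9 -21 9
+      : -9 -12

0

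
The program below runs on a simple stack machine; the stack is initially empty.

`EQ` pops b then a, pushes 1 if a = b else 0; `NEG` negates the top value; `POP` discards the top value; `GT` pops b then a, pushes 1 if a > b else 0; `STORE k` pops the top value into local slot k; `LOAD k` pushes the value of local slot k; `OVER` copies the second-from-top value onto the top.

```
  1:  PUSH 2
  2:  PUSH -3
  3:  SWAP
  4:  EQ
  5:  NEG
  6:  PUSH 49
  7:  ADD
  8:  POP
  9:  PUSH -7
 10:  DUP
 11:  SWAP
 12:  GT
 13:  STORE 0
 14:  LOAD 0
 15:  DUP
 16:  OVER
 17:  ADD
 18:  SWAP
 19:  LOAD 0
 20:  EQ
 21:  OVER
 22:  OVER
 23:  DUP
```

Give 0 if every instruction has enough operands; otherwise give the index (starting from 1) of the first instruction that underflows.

PUSH 2  → [2]
PUSH -3 → [2, -3]
SWAP    → [-3, 2]
EQ      → [0]
NEG     → [0]
PUSH 49 → [0, 49]
ADD     → [49]
POP     → []
PUSH -7 → [-7]
DUP     → [-7, -7]
SWAP    → [-7, -7]
GT      → [0]
STORE 0 → []
LOAD 0  → [0]
DUP     → [0, 0]
OVER    → [0, 0, 0]
ADD     → [0, 0]
SWAP    → [0, 0]
LOAD 0  → [0, 0, 0]
EQ      → [0, 1]
OVER    → [0, 1, 0]
OVER    → [0, 1, 0, 1]
DUP     → [0, 1, 0, 1, 1]

0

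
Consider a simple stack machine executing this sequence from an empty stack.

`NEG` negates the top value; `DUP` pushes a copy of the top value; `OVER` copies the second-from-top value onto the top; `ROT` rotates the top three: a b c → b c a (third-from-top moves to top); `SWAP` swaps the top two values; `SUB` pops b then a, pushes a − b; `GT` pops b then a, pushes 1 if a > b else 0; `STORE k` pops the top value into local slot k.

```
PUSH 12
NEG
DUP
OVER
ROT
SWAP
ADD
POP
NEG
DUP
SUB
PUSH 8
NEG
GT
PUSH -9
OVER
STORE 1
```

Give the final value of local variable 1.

1

PUSH 12  12
NEG      -12
DUP      -12 -12
OVER     -12 -12 -12
ROT      -12 -12 -12
SWAP     -12 -12 -12
ADD      -12 -24
POP      -12
NEG      12
DUP      12 12
SUB      0
PUSH 8   0 8
NEG      0 -8
GT       1
PUSH -9  1 -9
OVER     1 -9 1
STORE 1  1 -9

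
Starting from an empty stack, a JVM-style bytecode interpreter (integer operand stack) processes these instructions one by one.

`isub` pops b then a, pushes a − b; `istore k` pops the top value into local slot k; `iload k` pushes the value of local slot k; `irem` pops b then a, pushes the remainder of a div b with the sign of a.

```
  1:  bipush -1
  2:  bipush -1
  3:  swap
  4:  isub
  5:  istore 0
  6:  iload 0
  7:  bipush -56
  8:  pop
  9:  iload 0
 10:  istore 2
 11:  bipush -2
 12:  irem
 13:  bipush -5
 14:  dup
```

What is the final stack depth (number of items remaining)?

bipush -1  → [-1]
bipush -1  → [-1, -1]
swap       → [-1, -1]
isub       → [0]
istore 0   → []
iload 0    → [0]
bipush -56 → [0, -56]
pop        → [0]
iload 0    → [0, 0]
istore 2   → [0]
bipush -2  → [0, -2]
irem       → [0]
bipush -5  → [0, -5]
dup        → [0, -5, -5]

3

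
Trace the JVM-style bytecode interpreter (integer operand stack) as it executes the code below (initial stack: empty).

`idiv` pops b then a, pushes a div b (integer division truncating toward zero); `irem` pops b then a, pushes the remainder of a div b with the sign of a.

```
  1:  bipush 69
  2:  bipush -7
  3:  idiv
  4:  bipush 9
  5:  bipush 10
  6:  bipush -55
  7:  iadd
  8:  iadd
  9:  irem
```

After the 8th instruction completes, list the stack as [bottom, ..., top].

[-9, -36]

bipush 69  : 69
bipush -7  : 69 -7
idiv       : -9
bipush 9   : -9 9
bipush 10  : -9 9 10
bipush -55 : -9 9 10 -55
iadd       : -9 9 -45
iadd       : -9 -36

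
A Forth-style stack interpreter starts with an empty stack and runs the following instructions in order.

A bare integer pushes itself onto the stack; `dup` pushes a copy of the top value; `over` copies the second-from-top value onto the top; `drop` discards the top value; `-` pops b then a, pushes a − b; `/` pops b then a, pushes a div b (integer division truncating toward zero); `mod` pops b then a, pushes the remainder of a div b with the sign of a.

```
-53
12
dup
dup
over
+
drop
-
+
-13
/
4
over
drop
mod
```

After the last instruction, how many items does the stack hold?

1

-53  → [-53]
12   → [-53, 12]
dup  → [-53, 12, 12]
dup  → [-53, 12, 12, 12]
over → [-53, 12, 12, 12, 12]
+    → [-53, 12, 12, 24]
drop → [-53, 12, 12]
-    → [-53, 0]
+    → [-53]
-13  → [-53, -13]
/    → [4]
4    → [4, 4]
over → [4, 4, 4]
drop → [4, 4]
mod  → [0]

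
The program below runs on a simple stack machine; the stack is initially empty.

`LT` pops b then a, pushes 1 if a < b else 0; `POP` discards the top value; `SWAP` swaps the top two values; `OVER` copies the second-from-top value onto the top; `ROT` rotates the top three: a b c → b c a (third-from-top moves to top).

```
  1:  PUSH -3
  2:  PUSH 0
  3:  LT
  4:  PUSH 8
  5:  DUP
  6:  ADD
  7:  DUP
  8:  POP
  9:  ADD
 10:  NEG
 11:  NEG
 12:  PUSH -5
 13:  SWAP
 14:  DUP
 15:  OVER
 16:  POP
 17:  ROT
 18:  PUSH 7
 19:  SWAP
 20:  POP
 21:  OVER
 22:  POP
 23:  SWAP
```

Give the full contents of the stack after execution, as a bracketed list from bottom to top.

[17, 7, 17]

PUSH -3  -3
PUSH 0   -3 0
LT       1
PUSH 8   1 8
DUP      1 8 8
ADD      1 16
DUP      1 16 16
POP      1 16
ADD      17
NEG      -17
NEG      17
PUSH -5  17 -5
SWAP     -5 17
DUP      -5 17 17
OVER     -5 17 17 17
POP      -5 17 17
ROT      17 17 -5
PUSH 7   17 17 -5 7
SWAP     17 17 7 -5
POP      17 17 7
OVER     17 17 7 17
POP      17 17 7
SWAP     17 7 17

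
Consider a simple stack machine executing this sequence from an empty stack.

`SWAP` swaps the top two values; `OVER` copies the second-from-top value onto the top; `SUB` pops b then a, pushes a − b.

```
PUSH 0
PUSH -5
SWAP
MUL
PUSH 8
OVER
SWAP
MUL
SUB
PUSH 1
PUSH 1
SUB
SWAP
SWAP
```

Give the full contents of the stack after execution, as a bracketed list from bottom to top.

PUSH 0   [0]
PUSH -5  [0, -5]
SWAP     [-5, 0]
MUL      [0]
PUSH 8   [0, 8]
OVER     [0, 8, 0]
SWAP     [0, 0, 8]
MUL      [0, 0]
SUB      [0]
PUSH 1   [0, 1]
PUSH 1   [0, 1, 1]
SUB      [0, 0]
SWAP     [0, 0]
SWAP     [0, 0]

[0, 0]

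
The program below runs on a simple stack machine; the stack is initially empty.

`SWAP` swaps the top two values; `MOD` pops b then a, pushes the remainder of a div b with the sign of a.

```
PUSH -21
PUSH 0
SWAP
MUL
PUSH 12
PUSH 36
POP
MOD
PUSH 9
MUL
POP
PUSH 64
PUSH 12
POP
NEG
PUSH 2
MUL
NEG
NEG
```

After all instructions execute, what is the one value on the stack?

-128

PUSH -21  -21
PUSH 0    -21 0
SWAP      0 -21
MUL       0
PUSH 12   0 12
PUSH 36   0 12 36
POP       0 12
MOD       0
PUSH 9    0 9
MUL       0
POP       (empty)
PUSH 64   64
PUSH 12   64 12
POP       64
NEG       -64
PUSH 2    -64 2
MUL       -128
NEG       128
NEG       -128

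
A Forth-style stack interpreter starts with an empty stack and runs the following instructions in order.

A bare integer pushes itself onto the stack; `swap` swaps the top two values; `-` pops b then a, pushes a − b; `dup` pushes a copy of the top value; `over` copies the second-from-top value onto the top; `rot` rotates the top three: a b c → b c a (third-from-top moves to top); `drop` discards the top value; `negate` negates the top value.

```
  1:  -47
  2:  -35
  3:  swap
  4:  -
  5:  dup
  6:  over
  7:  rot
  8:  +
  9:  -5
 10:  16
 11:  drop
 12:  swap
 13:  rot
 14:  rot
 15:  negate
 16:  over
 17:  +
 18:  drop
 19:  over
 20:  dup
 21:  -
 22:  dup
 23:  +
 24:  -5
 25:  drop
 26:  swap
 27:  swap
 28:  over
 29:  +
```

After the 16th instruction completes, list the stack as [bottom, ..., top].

-47     [-47]
-35     [-47, -35]
swap    [-35, -47]
-       [12]
dup     [12, 12]
over    [12, 12, 12]
rot     [12, 12, 12]
+       [12, 24]
-5      [12, 24, -5]
16      [12, 24, -5, 16]
drop    [12, 24, -5]
swap    [12, -5, 24]
rot     [-5, 24, 12]
rot     [24, 12, -5]
negate  [24, 12, 5]
over    [24, 12, 5, 12]

[24, 12, 5, 12]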